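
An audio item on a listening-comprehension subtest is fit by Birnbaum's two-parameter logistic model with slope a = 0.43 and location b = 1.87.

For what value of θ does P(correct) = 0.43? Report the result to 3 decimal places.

P(θ) = 1 / (1 + exp(−a(θ − b)))
logit = ln(0.4300/0.5700) = -0.2819
θ = b + logit/(a) = 1.87 + (-0.2819)/0.4300 = 1.2145

1.215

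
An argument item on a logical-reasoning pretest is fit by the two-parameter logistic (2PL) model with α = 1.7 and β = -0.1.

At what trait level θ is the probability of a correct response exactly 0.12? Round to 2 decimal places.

P(θ) = 1 / (1 + exp(−α(θ − β)))
logit = ln(0.1200/0.8800) = -1.9924
θ = β + logit/(α) = -0.1 + (-1.9924)/1.7000 = -1.2720

-1.27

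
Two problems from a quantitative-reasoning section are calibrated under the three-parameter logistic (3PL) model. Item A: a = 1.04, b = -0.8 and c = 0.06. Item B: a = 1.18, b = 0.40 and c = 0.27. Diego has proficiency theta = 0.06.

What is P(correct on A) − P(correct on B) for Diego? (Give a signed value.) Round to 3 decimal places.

0.164

P(theta) = c + (1 − c) · 1 / (1 + exp(−a(theta − b)))
P_A = 0.7272
P_B = 0.5627
P_A − P_B = 0.1645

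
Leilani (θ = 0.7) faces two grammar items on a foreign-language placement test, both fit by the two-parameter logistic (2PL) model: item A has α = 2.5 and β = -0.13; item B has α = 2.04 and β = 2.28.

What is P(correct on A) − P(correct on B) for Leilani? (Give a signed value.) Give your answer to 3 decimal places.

P(θ) = 1 / (1 + exp(−α(θ − β)))
P_A = 0.8884
P_B = 0.0383
P_A − P_B = 0.8501

0.850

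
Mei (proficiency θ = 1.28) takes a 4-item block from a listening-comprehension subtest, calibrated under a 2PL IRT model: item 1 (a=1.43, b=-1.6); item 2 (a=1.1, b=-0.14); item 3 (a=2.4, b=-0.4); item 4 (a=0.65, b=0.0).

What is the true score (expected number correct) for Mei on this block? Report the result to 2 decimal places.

3.49

P(θ) = 1 / (1 + exp(−a(θ − b)))
P_1 = 1/(1+e^{-4.1184}) = 0.9840
P_2 = 1/(1+e^{-1.5620}) = 0.8266
P_3 = 1/(1+e^{-4.0320}) = 0.9826
P_4 = 1/(1+e^{-0.8320}) = 0.6968
E[score] = 0.9840 + 0.8266 + 0.9826 + 0.6968 = 3.4900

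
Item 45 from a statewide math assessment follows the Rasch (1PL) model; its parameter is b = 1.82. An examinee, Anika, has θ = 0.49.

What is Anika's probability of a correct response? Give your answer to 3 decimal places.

0.209

P(θ) = 1 / (1 + exp(−(θ − b)))
Exponent: (0.49 − 1.82) = -1.3300
1/(1 + e^{1.3300}) = 0.2092
P = 0.2092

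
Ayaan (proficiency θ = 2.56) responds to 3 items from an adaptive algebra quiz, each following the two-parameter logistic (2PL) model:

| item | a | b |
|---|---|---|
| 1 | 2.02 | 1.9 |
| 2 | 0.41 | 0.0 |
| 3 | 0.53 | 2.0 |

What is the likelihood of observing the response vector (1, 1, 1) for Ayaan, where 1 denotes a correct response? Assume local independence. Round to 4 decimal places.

0.3363

P(θ) = 1 / (1 + exp(−a(θ − b)))
P_1 = 1/(1+e^{-1.3332}) = 0.7914
P_2 = 1/(1+e^{-1.0496}) = 0.7407
P_3 = 1/(1+e^{-0.2968}) = 0.5737
L = P_1 × P_2 × P_3 = 0.7914 × 0.7407 × 0.5737 = 0.33626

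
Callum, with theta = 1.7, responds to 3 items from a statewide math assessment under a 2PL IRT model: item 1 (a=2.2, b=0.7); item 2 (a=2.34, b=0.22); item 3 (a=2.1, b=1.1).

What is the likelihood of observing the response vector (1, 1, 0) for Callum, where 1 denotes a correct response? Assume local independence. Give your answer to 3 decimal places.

P(theta) = 1 / (1 + exp(−a(theta − b)))
P_1 = 1/(1+e^{-2.2000}) = 0.9002
P_2 = 1/(1+e^{-3.4632}) = 0.9696
P_3 = 1/(1+e^{-1.2600}) = 0.7790
L = P_1 × P_2 × (1−P_3) = 0.9002 × 0.9696 × 0.2210 = 0.19289

0.193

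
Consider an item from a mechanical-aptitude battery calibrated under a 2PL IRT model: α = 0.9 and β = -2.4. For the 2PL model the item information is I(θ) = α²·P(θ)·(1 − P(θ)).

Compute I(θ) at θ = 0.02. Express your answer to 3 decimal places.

P = 1/(1+e^{-2.1780}) = 0.8983
P(1−P) = 0.8983 × 0.1017 = 0.0914
I = α² × P(1−P) = 0.9² × 0.0914 = 0.07403

0.074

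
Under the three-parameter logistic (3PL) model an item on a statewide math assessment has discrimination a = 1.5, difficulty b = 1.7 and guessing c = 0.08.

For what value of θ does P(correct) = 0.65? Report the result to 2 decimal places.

2.03

P(θ) = c + (1 − c) · 1 / (1 + exp(−a(θ − b)))
Remove guessing floor: (0.65 − 0.08)/(1 − 0.08) = 0.6196
logit = ln(0.6196/0.3804) = 0.4877
θ = b + logit/(a) = 1.7 + 0.4877/1.5000 = 2.0251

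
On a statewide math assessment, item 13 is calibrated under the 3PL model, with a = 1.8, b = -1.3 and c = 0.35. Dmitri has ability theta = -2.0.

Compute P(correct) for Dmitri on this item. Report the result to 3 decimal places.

P(theta) = c + (1 − c) · 1 / (1 + exp(−a(theta − b)))
Exponent: 1.8 × (-2.0 − (-1.3)) = -1.2600
1/(1 + e^{1.2600}) = 0.2210
P = 0.35 + 0.65 × 0.2210 = 0.4936

0.494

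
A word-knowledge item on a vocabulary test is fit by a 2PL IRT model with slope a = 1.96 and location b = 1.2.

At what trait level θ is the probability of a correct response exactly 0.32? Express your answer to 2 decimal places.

0.82

P(θ) = 1 / (1 + exp(−a(θ − b)))
logit = ln(0.3200/0.6800) = -0.7538
θ = b + logit/(a) = 1.2 + (-0.7538)/1.9600 = 0.8154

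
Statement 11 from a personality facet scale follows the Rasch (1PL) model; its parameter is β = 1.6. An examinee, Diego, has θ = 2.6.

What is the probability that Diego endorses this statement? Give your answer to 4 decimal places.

0.7311

P(θ) = 1 / (1 + exp(−(θ − β)))
Exponent: (2.6 − 1.6) = 1.0000
1/(1 + e^{-1.0000}) = 0.7311
P = 0.7311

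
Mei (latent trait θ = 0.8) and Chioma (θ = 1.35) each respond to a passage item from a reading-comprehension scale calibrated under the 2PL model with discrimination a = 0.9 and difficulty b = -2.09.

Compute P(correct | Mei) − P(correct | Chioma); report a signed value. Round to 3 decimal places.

-0.026

P(θ) = 1 / (1 + exp(−a(θ − b)))
P(Mei) = 0.9309  [exponent 2.6010]
P(Chioma) = 0.9567  [exponent 3.0960]
Difference = 0.9309 − 0.9567 = -0.0258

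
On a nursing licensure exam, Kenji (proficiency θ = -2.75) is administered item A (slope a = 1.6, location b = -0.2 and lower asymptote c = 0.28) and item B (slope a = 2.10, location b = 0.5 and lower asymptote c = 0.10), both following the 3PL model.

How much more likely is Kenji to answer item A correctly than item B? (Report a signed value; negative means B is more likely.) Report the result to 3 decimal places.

0.191

P(θ) = c + (1 − c) · 1 / (1 + exp(−a(θ − b)))
P_A = 0.2920
P_B = 0.1010
P_A − P_B = 0.1910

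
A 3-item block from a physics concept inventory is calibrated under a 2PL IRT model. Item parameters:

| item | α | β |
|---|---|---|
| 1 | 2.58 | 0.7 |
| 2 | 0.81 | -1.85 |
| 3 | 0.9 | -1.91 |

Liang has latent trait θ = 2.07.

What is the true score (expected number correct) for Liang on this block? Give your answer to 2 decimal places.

P(θ) = 1 / (1 + exp(−α(θ − β)))
P_1 = 1/(1+e^{-3.5346}) = 0.9717
P_2 = 1/(1+e^{-3.1752}) = 0.9599
P_3 = 1/(1+e^{-3.5820}) = 0.9729
E[score] = 0.9717 + 0.9599 + 0.9729 = 2.9045

2.90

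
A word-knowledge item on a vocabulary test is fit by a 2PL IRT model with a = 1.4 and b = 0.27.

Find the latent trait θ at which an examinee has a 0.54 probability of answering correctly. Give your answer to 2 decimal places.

0.38

P(θ) = 1 / (1 + exp(−a(θ − b)))
logit = ln(0.5400/0.4600) = 0.1603
θ = b + logit/(a) = 0.27 + 0.1603/1.4000 = 0.3845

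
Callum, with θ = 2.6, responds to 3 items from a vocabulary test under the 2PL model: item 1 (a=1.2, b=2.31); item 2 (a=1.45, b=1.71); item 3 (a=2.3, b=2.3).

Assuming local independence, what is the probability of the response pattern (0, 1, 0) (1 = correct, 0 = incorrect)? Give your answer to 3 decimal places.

0.108

P(θ) = 1 / (1 + exp(−a(θ − b)))
P_1 = 1/(1+e^{-0.3480}) = 0.5861
P_2 = 1/(1+e^{-1.2905}) = 0.7842
P_3 = 1/(1+e^{-0.6900}) = 0.6660
L = (1−P_1) × P_2 × (1−P_3) = 0.4139 × 0.7842 × 0.3340 = 0.10842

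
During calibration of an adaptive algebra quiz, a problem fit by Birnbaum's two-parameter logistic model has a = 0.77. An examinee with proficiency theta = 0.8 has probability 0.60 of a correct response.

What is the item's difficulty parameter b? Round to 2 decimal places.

0.27

P(theta) = 1 / (1 + exp(−a(theta − b)))
logit(0.60) = ln(0.60/0.40) = 0.4055
b = theta − logit/(a) = 0.8 − 0.4055/0.7700 = 0.2734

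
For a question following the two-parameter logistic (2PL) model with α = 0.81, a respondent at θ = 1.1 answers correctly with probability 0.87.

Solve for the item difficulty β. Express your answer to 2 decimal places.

P(θ) = 1 / (1 + exp(−α(θ − β)))
logit(0.87) = ln(0.87/0.13) = 1.9010
β = θ − logit/(α) = 1.1 − 1.9010/0.8100 = -1.2469

-1.25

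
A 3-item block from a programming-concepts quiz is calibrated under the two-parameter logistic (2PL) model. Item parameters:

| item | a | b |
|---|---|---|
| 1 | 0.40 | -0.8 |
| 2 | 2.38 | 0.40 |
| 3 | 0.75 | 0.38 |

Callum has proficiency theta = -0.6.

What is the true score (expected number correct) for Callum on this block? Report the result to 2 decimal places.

0.93

P(theta) = 1 / (1 + exp(−a(theta − b)))
P_1 = 1/(1+e^{-0.0800}) = 0.5200
P_2 = 1/(1+e^{2.3800}) = 0.0847
P_3 = 1/(1+e^{0.7350}) = 0.3241
E[score] = 0.5200 + 0.0847 + 0.3241 = 0.9288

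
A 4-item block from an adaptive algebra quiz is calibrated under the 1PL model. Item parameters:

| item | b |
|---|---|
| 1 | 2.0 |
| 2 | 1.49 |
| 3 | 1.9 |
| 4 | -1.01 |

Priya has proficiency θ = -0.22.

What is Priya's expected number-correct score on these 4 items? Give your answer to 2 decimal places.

P(θ) = 1 / (1 + exp(−(θ − b)))
P_1 = 1/(1+e^{2.2200}) = 0.0980
P_2 = 1/(1+e^{1.7100}) = 0.1532
P_3 = 1/(1+e^{2.1200}) = 0.1072
P_4 = 1/(1+e^{-0.7900}) = 0.6878
E[score] = 0.0980 + 0.1532 + 0.1072 + 0.6878 = 1.0461

1.05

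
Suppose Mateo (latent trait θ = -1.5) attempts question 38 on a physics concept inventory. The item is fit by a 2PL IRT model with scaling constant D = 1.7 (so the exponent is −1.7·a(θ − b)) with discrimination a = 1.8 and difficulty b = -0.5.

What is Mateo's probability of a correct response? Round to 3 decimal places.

0.045

P(θ) = 1 / (1 + exp(−D·a(θ − b)))
Exponent: 1.7 × 1.8 × (-1.5 − (-0.5)) = -3.0600
1/(1 + e^{3.0600}) = 0.0448
P = 0.0448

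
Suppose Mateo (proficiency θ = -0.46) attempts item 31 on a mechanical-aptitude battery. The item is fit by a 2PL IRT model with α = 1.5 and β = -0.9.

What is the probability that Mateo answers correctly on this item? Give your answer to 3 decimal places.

0.659

P(θ) = 1 / (1 + exp(−α(θ − β)))
Exponent: 1.5 × (-0.46 − (-0.9)) = 0.6600
1/(1 + e^{-0.6600}) = 0.6593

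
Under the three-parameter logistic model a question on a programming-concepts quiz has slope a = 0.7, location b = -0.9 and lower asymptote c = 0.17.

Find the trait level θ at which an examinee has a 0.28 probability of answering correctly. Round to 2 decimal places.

P(θ) = c + (1 − c) · 1 / (1 + exp(−a(θ − b)))
Remove guessing floor: (0.28 − 0.17)/(1 − 0.17) = 0.1325
logit = ln(0.1325/0.8675) = -1.8788
θ = b + logit/(a) = -0.9 + (-1.8788)/0.7000 = -3.5840

-3.58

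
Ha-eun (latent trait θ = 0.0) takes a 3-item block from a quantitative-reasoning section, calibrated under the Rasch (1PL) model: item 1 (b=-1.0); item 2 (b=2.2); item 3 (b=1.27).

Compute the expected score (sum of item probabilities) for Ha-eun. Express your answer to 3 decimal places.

P(θ) = 1 / (1 + exp(−(θ − b)))
P_1 = 1/(1+e^{-1.0000}) = 0.7311
P_2 = 1/(1+e^{2.2000}) = 0.0998
P_3 = 1/(1+e^{1.2700}) = 0.2193
E[score] = 0.7311 + 0.0998 + 0.2193 = 1.0501

1.050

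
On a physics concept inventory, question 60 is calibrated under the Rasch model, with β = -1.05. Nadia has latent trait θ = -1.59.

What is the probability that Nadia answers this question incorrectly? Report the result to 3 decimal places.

0.632

P(θ) = 1 / (1 + exp(−(θ − β)))
Exponent: (-1.59 − (-1.05)) = -0.5400
1/(1 + e^{0.5400}) = 0.3682
P = 0.3682
P(incorrect) = 1 − 0.3682 = 0.6318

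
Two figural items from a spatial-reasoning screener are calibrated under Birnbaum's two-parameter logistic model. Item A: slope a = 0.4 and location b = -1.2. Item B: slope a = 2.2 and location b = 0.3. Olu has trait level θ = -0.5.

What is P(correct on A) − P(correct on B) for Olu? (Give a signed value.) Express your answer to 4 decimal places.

P(θ) = 1 / (1 + exp(−a(θ − b)))
P_A = 0.5695
P_B = 0.1468
P_A − P_B = 0.4228

0.4228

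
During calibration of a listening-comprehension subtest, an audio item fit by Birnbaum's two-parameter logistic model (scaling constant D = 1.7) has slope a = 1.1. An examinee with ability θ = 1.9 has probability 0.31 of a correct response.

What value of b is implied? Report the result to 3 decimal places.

P(θ) = 1 / (1 + exp(−D·a(θ − b)))
logit(0.31) = ln(0.31/0.69) = -0.8001
b = θ − logit/(1.7·a) = 1.9 − (-0.8001)/1.8700 = 2.3279

2.328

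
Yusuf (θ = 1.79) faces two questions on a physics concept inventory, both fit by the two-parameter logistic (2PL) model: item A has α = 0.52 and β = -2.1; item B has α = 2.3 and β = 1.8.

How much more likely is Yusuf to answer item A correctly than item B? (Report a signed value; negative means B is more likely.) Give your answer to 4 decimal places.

0.3889

P(θ) = 1 / (1 + exp(−α(θ − β)))
P_A = 0.8832
P_B = 0.4943
P_A − P_B = 0.3889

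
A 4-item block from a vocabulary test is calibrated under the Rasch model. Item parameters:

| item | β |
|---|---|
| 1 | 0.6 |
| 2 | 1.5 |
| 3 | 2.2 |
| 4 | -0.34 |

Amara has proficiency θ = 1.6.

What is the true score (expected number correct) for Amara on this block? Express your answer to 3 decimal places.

2.485

P(θ) = 1 / (1 + exp(−(θ − β)))
P_1 = 1/(1+e^{-1.0000}) = 0.7311
P_2 = 1/(1+e^{-0.1000}) = 0.5250
P_3 = 1/(1+e^{0.6000}) = 0.3543
P_4 = 1/(1+e^{-1.9400}) = 0.8744
E[score] = 0.7311 + 0.5250 + 0.3543 + 0.8744 = 2.4847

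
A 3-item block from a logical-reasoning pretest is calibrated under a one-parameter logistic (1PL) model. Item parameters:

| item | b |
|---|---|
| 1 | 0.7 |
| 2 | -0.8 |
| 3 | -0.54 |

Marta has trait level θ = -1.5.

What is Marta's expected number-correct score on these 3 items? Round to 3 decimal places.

P(θ) = 1 / (1 + exp(−(θ − b)))
P_1 = 1/(1+e^{2.2000}) = 0.0998
P_2 = 1/(1+e^{0.7000}) = 0.3318
P_3 = 1/(1+e^{0.9600}) = 0.2769
E[score] = 0.0998 + 0.3318 + 0.2769 = 0.7084

0.708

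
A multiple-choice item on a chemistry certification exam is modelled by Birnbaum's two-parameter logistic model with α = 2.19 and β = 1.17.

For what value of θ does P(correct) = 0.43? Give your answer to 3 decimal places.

1.041

P(θ) = 1 / (1 + exp(−α(θ − β)))
logit = ln(0.4300/0.5700) = -0.2819
θ = β + logit/(α) = 1.17 + (-0.2819)/2.1900 = 1.0413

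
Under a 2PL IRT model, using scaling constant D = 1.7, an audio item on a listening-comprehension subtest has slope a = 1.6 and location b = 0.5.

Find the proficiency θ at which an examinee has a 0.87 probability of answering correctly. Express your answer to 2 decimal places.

1.20

P(θ) = 1 / (1 + exp(−D·a(θ − b)))
logit = ln(0.8700/0.1300) = 1.9010
θ = b + logit/(1.7·a) = 0.5 + 1.9010/2.7200 = 1.1989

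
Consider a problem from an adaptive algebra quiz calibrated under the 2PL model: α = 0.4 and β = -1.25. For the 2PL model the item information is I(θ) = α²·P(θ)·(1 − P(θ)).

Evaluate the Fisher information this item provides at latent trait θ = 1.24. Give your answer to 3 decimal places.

P = 1/(1+e^{-0.9960}) = 0.7303
P(1−P) = 0.7303 × 0.2697 = 0.1970
I = α² × P(1−P) = 0.4² × 0.1970 = 0.03152

0.032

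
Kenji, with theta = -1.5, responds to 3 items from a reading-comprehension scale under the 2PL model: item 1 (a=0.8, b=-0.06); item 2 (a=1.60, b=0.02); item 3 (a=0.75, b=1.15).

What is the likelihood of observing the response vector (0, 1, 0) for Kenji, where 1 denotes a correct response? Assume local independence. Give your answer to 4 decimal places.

P(theta) = 1 / (1 + exp(−a(theta − b)))
P_1 = 1/(1+e^{1.1520}) = 0.2401
P_2 = 1/(1+e^{2.4320}) = 0.0808
P_3 = 1/(1+e^{1.9875}) = 0.1205
L = (1−P_1) × P_2 × (1−P_3) = 0.7599 × 0.0808 × 0.8795 = 0.05397

0.0540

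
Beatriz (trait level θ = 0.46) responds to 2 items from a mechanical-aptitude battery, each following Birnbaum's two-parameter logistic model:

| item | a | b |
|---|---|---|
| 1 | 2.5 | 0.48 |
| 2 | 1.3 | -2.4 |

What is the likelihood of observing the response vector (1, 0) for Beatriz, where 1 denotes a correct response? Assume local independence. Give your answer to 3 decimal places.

P(θ) = 1 / (1 + exp(−a(θ − b)))
P_1 = 1/(1+e^{0.0500}) = 0.4875
P_2 = 1/(1+e^{-3.7180}) = 0.9763
L = P_1 × (1−P_2) = 0.4875 × 0.0237 = 0.01156

0.012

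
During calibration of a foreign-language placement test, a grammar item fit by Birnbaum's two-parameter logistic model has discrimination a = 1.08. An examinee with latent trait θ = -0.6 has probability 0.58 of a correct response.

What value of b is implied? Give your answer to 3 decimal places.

P(θ) = 1 / (1 + exp(−a(θ − b)))
logit(0.58) = ln(0.58/0.42) = 0.3228
b = θ − logit/(a) = -0.6 − 0.3228/1.0800 = -0.8989

-0.899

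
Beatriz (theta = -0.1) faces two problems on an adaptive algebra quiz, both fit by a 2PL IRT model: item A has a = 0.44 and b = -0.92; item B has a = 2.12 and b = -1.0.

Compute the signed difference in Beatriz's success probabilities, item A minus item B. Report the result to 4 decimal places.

-0.2816

P(theta) = 1 / (1 + exp(−a(theta − b)))
P_A = 0.5892
P_B = 0.8708
P_A − P_B = -0.2816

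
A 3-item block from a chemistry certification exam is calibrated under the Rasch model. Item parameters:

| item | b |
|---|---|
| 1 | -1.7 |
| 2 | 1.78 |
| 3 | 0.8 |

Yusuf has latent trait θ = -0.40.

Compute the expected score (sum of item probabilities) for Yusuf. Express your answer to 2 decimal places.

1.12

P(θ) = 1 / (1 + exp(−(θ − b)))
P_1 = 1/(1+e^{-1.3000}) = 0.7858
P_2 = 1/(1+e^{2.1800}) = 0.1016
P_3 = 1/(1+e^{1.2000}) = 0.2315
E[score] = 0.7858 + 0.1016 + 0.2315 = 1.1189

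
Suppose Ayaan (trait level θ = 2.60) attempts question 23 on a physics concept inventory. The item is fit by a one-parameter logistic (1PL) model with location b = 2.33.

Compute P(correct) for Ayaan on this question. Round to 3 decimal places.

0.567

P(θ) = 1 / (1 + exp(−(θ − b)))
Exponent: (2.60 − 2.33) = 0.2700
1/(1 + e^{-0.2700}) = 0.5671
P = 0.5671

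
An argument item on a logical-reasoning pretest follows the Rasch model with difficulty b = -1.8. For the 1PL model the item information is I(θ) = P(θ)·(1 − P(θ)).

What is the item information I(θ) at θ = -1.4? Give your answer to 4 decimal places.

P = 1/(1+e^{-0.4000}) = 0.5987
P(1−P) = 0.5987 × 0.4013 = 0.2403
I = P(1−P) = 0.24026

0.2403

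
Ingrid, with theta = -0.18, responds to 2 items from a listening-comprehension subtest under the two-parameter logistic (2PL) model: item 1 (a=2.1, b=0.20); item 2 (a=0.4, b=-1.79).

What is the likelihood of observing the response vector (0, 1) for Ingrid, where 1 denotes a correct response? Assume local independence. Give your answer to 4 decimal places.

0.4521

P(theta) = 1 / (1 + exp(−a(theta − b)))
P_1 = 1/(1+e^{0.7980}) = 0.3105
P_2 = 1/(1+e^{-0.6440}) = 0.6557
L = (1−P_1) × P_2 = 0.6895 × 0.6557 = 0.45211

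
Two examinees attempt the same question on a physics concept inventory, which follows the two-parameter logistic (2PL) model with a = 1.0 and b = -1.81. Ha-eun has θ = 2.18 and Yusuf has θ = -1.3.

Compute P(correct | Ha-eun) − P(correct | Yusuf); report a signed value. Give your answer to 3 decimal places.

P(θ) = 1 / (1 + exp(−a(θ − b)))
P(Ha-eun) = 0.9818  [exponent 3.9900]
P(Yusuf) = 0.6248  [exponent 0.5100]
Difference = 0.9818 − 0.6248 = 0.3570

0.357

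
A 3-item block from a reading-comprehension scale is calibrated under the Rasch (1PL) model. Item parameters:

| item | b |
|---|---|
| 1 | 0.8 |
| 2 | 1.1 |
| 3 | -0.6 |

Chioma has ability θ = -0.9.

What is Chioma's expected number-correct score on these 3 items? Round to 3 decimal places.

P(θ) = 1 / (1 + exp(−(θ − b)))
P_1 = 1/(1+e^{1.7000}) = 0.1545
P_2 = 1/(1+e^{2.0000}) = 0.1192
P_3 = 1/(1+e^{0.3000}) = 0.4256
E[score] = 0.1545 + 0.1192 + 0.4256 = 0.6992

0.699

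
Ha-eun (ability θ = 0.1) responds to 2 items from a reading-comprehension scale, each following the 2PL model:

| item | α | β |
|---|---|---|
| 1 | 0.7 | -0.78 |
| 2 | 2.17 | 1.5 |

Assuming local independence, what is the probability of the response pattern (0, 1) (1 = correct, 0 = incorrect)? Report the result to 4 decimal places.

P(θ) = 1 / (1 + exp(−α(θ − β)))
P_1 = 1/(1+e^{-0.6160}) = 0.6493
P_2 = 1/(1+e^{3.0380}) = 0.0457
L = (1−P_1) × P_2 = 0.3507 × 0.0457 = 0.01604

0.0160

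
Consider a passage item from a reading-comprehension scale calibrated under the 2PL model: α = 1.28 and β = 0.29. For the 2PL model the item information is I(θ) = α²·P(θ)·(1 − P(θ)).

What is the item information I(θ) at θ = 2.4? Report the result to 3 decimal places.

0.097

P = 1/(1+e^{-2.7008}) = 0.9371
P(1−P) = 0.9371 × 0.0629 = 0.0590
I = α² × P(1−P) = 1.28² × 0.0590 = 0.09661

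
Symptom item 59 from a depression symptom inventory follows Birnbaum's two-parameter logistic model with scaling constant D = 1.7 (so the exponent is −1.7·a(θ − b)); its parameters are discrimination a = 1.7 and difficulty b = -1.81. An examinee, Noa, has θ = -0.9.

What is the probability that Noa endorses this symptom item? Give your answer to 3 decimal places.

0.933

P(θ) = 1 / (1 + exp(−D·a(θ − b)))
Exponent: 1.7 × 1.7 × (-0.9 − (-1.81)) = 2.6299
1/(1 + e^{-2.6299}) = 0.9328
P = 0.9328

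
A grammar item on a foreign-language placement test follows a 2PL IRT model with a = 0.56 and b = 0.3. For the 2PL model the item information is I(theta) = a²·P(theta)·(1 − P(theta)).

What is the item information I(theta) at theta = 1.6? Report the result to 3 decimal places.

P = 1/(1+e^{-0.7280}) = 0.6744
P(1−P) = 0.6744 × 0.3256 = 0.2196
I = a² × P(1−P) = 0.56² × 0.2196 = 0.06887

0.069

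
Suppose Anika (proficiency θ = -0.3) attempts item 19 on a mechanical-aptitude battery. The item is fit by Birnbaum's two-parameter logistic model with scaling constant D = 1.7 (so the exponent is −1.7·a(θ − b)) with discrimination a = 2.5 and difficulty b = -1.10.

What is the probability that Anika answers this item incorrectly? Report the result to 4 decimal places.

P(θ) = 1 / (1 + exp(−D·a(θ − b)))
Exponent: 1.7 × 2.5 × (-0.3 − (-1.10)) = 3.4000
1/(1 + e^{-3.4000}) = 0.9677
P = 0.9677
P(incorrect) = 1 − 0.9677 = 0.0323

0.0323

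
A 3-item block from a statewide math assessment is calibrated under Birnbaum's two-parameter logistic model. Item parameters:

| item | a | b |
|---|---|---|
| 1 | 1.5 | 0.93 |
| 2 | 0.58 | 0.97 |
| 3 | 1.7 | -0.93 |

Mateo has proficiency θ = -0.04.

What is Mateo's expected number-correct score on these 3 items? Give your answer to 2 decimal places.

1.37

P(θ) = 1 / (1 + exp(−a(θ − b)))
P_1 = 1/(1+e^{1.4550}) = 0.1892
P_2 = 1/(1+e^{0.5858}) = 0.3576
P_3 = 1/(1+e^{-1.5130}) = 0.8195
E[score] = 0.1892 + 0.3576 + 0.8195 = 1.3663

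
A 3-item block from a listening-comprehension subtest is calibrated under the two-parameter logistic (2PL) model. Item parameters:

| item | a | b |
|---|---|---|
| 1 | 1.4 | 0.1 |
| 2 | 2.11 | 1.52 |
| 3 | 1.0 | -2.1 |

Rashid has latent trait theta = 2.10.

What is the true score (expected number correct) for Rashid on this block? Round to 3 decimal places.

2.701

P(theta) = 1 / (1 + exp(−a(theta − b)))
P_1 = 1/(1+e^{-2.8000}) = 0.9427
P_2 = 1/(1+e^{-1.2238}) = 0.7727
P_3 = 1/(1+e^{-4.2000}) = 0.9852
E[score] = 0.9427 + 0.7727 + 0.9852 = 2.7006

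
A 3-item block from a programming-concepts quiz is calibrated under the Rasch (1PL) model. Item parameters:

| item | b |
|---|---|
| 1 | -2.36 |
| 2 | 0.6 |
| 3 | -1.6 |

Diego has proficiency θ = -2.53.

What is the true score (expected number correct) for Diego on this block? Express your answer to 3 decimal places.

0.782

P(θ) = 1 / (1 + exp(−(θ − b)))
P_1 = 1/(1+e^{0.1700}) = 0.4576
P_2 = 1/(1+e^{3.1300}) = 0.0419
P_3 = 1/(1+e^{0.9300}) = 0.2829
E[score] = 0.4576 + 0.0419 + 0.2829 = 0.7824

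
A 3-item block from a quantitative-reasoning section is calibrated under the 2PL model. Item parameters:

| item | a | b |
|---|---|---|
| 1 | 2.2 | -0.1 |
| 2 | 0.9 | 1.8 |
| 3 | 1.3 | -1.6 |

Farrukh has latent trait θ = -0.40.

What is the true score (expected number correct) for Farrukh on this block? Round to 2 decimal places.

1.29

P(θ) = 1 / (1 + exp(−a(θ − b)))
P_1 = 1/(1+e^{0.6600}) = 0.3407
P_2 = 1/(1+e^{1.9800}) = 0.1213
P_3 = 1/(1+e^{-1.5600}) = 0.8264
E[score] = 0.3407 + 0.1213 + 0.8264 = 1.2884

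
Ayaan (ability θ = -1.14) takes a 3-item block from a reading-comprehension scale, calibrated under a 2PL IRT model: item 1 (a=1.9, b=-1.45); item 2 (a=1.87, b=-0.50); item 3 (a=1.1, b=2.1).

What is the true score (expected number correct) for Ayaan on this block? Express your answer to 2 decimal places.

0.90

P(θ) = 1 / (1 + exp(−a(θ − b)))
P_1 = 1/(1+e^{-0.5890}) = 0.6431
P_2 = 1/(1+e^{1.1968}) = 0.2320
P_3 = 1/(1+e^{3.5640}) = 0.0275
E[score] = 0.6431 + 0.2320 + 0.0275 = 0.9027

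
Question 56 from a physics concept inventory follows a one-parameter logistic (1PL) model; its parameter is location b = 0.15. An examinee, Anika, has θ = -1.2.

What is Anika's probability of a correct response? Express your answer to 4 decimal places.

P(θ) = 1 / (1 + exp(−(θ − b)))
Exponent: (-1.2 − 0.15) = -1.3500
1/(1 + e^{1.3500}) = 0.2059
P = 0.2059

0.2059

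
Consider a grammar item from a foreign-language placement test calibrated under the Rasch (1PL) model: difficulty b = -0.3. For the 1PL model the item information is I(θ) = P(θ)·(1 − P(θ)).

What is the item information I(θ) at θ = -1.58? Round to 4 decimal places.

0.1702

P = 1/(1+e^{1.2800}) = 0.2176
P(1−P) = 0.2176 × 0.7824 = 0.1702
I = P(1−P) = 0.17022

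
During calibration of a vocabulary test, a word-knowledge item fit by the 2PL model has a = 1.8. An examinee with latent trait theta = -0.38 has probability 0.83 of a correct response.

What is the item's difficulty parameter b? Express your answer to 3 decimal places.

-1.261

P(theta) = 1 / (1 + exp(−a(theta − b)))
logit(0.83) = ln(0.83/0.17) = 1.5856
b = theta − logit/(a) = -0.38 − 1.5856/1.8000 = -1.2609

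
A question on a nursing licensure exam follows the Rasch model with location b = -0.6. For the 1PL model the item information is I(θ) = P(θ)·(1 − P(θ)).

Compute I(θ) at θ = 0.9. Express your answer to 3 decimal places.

P = 1/(1+e^{-1.5000}) = 0.8176
P(1−P) = 0.8176 × 0.1824 = 0.1491
I = P(1−P) = 0.14915

0.149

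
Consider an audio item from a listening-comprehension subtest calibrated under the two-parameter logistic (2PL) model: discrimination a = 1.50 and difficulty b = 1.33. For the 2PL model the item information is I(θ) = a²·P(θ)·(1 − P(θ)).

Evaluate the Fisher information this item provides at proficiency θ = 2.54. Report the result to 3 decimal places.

P = 1/(1+e^{-1.8150}) = 0.8600
P(1−P) = 0.8600 × 0.1400 = 0.1204
I = a² × P(1−P) = 1.50² × 0.1204 = 0.27096

0.271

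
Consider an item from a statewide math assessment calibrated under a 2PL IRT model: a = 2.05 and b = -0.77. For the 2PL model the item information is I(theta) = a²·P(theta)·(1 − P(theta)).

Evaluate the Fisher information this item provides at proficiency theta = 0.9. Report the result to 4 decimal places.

0.1285

P = 1/(1+e^{-3.4235}) = 0.9684
P(1−P) = 0.9684 × 0.0316 = 0.0306
I = a² × P(1−P) = 2.05² × 0.0306 = 0.12848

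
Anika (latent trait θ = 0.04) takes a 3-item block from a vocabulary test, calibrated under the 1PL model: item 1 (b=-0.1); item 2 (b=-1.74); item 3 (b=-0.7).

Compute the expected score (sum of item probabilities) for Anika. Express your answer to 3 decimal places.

2.068

P(θ) = 1 / (1 + exp(−(θ − b)))
P_1 = 1/(1+e^{-0.1400}) = 0.5349
P_2 = 1/(1+e^{-1.7800}) = 0.8557
P_3 = 1/(1+e^{-0.7400}) = 0.6770
E[score] = 0.5349 + 0.8557 + 0.6770 = 2.0676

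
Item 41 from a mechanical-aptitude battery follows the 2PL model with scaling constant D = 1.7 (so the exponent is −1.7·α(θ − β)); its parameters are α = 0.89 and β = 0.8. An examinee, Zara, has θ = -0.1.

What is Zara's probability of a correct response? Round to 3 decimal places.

0.204

P(θ) = 1 / (1 + exp(−D·α(θ − β)))
Exponent: 1.7 × 0.89 × (-0.1 − 0.8) = -1.3617
1/(1 + e^{1.3617}) = 0.2040
P = 0.2040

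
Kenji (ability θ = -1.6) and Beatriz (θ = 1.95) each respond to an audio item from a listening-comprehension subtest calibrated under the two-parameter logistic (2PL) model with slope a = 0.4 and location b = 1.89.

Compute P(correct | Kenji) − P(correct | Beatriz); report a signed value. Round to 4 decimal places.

P(θ) = 1 / (1 + exp(−a(θ − b)))
P(Kenji) = 0.1985  [exponent -1.3960]
P(Beatriz) = 0.5060  [exponent 0.0240]
Difference = 0.1985 − 0.5060 = -0.3075

-0.3075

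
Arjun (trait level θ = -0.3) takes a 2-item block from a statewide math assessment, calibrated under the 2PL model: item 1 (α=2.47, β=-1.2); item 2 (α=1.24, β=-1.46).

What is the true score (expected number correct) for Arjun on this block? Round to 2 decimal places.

1.71

P(θ) = 1 / (1 + exp(−α(θ − β)))
P_1 = 1/(1+e^{-2.2230}) = 0.9023
P_2 = 1/(1+e^{-1.4384}) = 0.8082
E[score] = 0.9023 + 0.8082 = 1.7105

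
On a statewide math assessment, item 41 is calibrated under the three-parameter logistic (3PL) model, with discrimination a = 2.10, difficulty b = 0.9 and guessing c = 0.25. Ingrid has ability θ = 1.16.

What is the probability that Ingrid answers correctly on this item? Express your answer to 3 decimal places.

0.725

P(θ) = c + (1 − c) · 1 / (1 + exp(−a(θ − b)))
Exponent: 2.10 × (1.16 − 0.9) = 0.5460
1/(1 + e^{-0.5460}) = 0.6332
P = 0.25 + 0.75 × 0.6332 = 0.7249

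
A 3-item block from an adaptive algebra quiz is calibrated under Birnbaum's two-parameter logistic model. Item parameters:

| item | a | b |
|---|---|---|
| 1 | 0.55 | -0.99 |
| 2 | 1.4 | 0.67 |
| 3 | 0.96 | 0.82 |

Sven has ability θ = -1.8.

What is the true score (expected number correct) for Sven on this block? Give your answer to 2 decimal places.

P(θ) = 1 / (1 + exp(−a(θ − b)))
P_1 = 1/(1+e^{0.4455}) = 0.3904
P_2 = 1/(1+e^{3.4580}) = 0.0305
P_3 = 1/(1+e^{2.5152}) = 0.0748
E[score] = 0.3904 + 0.0305 + 0.0748 = 0.4958

0.50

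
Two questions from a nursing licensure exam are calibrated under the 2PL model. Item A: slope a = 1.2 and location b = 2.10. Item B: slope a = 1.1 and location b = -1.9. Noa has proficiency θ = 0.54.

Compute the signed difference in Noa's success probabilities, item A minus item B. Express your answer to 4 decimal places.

P(θ) = 1 / (1 + exp(−a(θ − b)))
P_A = 0.1333
P_B = 0.9361
P_A − P_B = -0.8028

-0.8028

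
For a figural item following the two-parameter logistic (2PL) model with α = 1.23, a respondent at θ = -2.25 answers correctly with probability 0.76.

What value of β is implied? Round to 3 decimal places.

P(θ) = 1 / (1 + exp(−α(θ − β)))
logit(0.76) = ln(0.76/0.24) = 1.1527
β = θ − logit/(α) = -2.25 − 1.1527/1.2300 = -3.1871

-3.187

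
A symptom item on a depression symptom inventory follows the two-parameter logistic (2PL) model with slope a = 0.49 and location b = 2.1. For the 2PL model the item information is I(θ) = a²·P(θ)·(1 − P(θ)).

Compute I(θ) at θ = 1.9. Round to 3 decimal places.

P = 1/(1+e^{0.0980}) = 0.4755
P(1−P) = 0.4755 × 0.5245 = 0.2494
I = a² × P(1−P) = 0.49² × 0.2494 = 0.05988

0.060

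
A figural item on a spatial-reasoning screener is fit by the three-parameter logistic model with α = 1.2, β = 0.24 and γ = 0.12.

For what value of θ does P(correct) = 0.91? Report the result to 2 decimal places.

2.05

P(θ) = γ + (1 − γ) · 1 / (1 + exp(−α(θ − β)))
Remove guessing floor: (0.91 − 0.12)/(1 − 0.12) = 0.8977
logit = ln(0.8977/0.1023) = 2.1722
θ = β + logit/(α) = 0.24 + 2.1722/1.2000 = 2.0502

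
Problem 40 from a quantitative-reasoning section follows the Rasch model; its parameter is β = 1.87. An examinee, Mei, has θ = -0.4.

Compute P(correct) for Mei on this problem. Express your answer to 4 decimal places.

0.0936

P(θ) = 1 / (1 + exp(−(θ − β)))
Exponent: (-0.4 − 1.87) = -2.2700
1/(1 + e^{2.2700}) = 0.0936
P = 0.0936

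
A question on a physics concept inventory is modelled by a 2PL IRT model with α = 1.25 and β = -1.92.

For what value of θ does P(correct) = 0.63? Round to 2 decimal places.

P(θ) = 1 / (1 + exp(−α(θ − β)))
logit = ln(0.6300/0.3700) = 0.5322
θ = β + logit/(α) = -1.92 + 0.5322/1.2500 = -1.4942

-1.49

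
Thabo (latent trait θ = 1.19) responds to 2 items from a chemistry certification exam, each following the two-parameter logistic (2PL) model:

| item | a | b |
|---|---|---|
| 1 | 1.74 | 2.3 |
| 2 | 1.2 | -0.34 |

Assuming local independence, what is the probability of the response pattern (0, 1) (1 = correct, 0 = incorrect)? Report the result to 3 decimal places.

P(θ) = 1 / (1 + exp(−a(θ − b)))
P_1 = 1/(1+e^{1.9314}) = 0.1266
P_2 = 1/(1+e^{-1.8360}) = 0.8625
L = (1−P_1) × P_2 = 0.8734 × 0.8625 = 0.75329

0.753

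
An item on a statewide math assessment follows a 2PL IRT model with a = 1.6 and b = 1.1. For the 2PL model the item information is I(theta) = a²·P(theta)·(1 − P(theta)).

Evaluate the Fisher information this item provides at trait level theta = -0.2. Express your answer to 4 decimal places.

0.2527

P = 1/(1+e^{2.0800}) = 0.1111
P(1−P) = 0.1111 × 0.8889 = 0.0987
I = a² × P(1−P) = 1.6² × 0.0987 = 0.25273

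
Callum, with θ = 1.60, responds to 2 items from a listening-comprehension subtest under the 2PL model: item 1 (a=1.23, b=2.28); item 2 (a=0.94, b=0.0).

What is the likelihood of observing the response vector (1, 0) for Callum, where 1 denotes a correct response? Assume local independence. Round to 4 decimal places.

0.0550

P(θ) = 1 / (1 + exp(−a(θ − b)))
P_1 = 1/(1+e^{0.8364}) = 0.3023
P_2 = 1/(1+e^{-1.5040}) = 0.8182
L = P_1 × (1−P_2) = 0.3023 × 0.1818 = 0.05497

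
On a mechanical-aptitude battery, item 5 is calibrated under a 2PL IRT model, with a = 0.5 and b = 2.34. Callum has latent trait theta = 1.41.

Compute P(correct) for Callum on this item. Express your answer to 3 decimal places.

0.386

P(theta) = 1 / (1 + exp(−a(theta − b)))
Exponent: 0.5 × (1.41 − 2.34) = -0.4650
1/(1 + e^{0.4650}) = 0.3858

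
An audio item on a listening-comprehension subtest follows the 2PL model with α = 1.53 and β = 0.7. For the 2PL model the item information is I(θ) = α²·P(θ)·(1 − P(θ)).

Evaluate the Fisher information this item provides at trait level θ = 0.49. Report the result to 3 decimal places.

P = 1/(1+e^{0.3213}) = 0.4204
P(1−P) = 0.4204 × 0.5796 = 0.2437
I = α² × P(1−P) = 1.53² × 0.2437 = 0.57038

0.570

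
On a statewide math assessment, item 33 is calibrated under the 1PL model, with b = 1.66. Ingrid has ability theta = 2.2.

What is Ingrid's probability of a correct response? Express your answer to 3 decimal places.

0.632

P(theta) = 1 / (1 + exp(−(theta − b)))
Exponent: (2.2 − 1.66) = 0.5400
1/(1 + e^{-0.5400}) = 0.6318
P = 0.6318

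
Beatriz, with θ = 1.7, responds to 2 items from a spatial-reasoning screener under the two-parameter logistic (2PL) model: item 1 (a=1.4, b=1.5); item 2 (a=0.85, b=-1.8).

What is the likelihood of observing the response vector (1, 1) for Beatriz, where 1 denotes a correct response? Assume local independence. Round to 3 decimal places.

P(θ) = 1 / (1 + exp(−a(θ − b)))
P_1 = 1/(1+e^{-0.2800}) = 0.5695
P_2 = 1/(1+e^{-2.9750}) = 0.9514
L = P_1 × P_2 = 0.5695 × 0.9514 = 0.54188

0.542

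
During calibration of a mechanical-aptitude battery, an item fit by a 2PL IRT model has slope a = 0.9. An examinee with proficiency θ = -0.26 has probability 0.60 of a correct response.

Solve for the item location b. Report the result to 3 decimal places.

-0.711

P(θ) = 1 / (1 + exp(−a(θ − b)))
logit(0.60) = ln(0.60/0.40) = 0.4055
b = θ − logit/(a) = -0.26 − 0.4055/0.9000 = -0.7105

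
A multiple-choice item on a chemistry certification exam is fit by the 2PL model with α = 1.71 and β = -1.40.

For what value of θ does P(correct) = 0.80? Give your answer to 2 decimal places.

P(θ) = 1 / (1 + exp(−α(θ − β)))
logit = ln(0.8000/0.2000) = 1.3863
θ = β + logit/(α) = -1.40 + 1.3863/1.7100 = -0.5893

-0.59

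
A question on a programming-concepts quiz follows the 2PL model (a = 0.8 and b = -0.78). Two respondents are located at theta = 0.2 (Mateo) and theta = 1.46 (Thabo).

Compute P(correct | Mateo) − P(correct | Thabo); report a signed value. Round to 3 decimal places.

-0.171

P(theta) = 1 / (1 + exp(−a(theta − b)))
P(Mateo) = 0.6865  [exponent 0.7840]
P(Thabo) = 0.8572  [exponent 1.7920]
Difference = 0.6865 − 0.8572 = -0.1706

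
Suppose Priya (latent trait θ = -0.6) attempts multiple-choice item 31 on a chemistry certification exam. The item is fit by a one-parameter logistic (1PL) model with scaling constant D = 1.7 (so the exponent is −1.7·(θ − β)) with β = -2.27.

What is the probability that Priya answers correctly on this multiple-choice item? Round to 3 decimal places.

0.945

P(θ) = 1 / (1 + exp(−D·(θ − β)))
Exponent: 1.7 × (-0.6 − (-2.27)) = 2.8390
1/(1 + e^{-2.8390}) = 0.9447
P = 0.9447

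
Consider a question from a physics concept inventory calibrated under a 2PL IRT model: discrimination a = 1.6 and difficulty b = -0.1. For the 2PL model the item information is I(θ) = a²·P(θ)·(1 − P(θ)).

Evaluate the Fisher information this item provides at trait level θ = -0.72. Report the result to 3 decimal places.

P = 1/(1+e^{0.9920}) = 0.2705
P(1−P) = 0.2705 × 0.7295 = 0.1973
I = a² × P(1−P) = 1.6² × 0.1973 = 0.50518

0.505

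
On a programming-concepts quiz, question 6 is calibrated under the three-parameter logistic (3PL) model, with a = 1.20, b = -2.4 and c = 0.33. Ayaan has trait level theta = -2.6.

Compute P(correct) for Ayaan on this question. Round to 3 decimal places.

0.625

P(theta) = c + (1 − c) · 1 / (1 + exp(−a(theta − b)))
Exponent: 1.20 × (-2.6 − (-2.4)) = -0.2400
1/(1 + e^{0.2400}) = 0.4403
P = 0.33 + 0.67 × 0.4403 = 0.6250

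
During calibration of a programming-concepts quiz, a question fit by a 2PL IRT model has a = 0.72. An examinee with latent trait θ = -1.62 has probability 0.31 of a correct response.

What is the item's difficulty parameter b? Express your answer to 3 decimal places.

-0.509

P(θ) = 1 / (1 + exp(−a(θ − b)))
logit(0.31) = ln(0.31/0.69) = -0.8001
b = θ − logit/(a) = -1.62 − (-0.8001)/0.7200 = -0.5087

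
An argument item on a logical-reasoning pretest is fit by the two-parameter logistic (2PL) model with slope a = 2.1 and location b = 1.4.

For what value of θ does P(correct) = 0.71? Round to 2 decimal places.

P(θ) = 1 / (1 + exp(−a(θ − b)))
logit = ln(0.7100/0.2900) = 0.8954
θ = b + logit/(a) = 1.4 + 0.8954/2.1000 = 1.8264

1.83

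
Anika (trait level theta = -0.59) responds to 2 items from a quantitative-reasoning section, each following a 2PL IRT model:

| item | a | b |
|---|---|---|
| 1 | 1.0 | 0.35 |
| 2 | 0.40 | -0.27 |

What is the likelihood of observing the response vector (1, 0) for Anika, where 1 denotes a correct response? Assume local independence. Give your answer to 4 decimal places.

P(theta) = 1 / (1 + exp(−a(theta − b)))
P_1 = 1/(1+e^{0.9400}) = 0.2809
P_2 = 1/(1+e^{0.1280}) = 0.4680
L = P_1 × (1−P_2) = 0.2809 × 0.5320 = 0.14943

0.1494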